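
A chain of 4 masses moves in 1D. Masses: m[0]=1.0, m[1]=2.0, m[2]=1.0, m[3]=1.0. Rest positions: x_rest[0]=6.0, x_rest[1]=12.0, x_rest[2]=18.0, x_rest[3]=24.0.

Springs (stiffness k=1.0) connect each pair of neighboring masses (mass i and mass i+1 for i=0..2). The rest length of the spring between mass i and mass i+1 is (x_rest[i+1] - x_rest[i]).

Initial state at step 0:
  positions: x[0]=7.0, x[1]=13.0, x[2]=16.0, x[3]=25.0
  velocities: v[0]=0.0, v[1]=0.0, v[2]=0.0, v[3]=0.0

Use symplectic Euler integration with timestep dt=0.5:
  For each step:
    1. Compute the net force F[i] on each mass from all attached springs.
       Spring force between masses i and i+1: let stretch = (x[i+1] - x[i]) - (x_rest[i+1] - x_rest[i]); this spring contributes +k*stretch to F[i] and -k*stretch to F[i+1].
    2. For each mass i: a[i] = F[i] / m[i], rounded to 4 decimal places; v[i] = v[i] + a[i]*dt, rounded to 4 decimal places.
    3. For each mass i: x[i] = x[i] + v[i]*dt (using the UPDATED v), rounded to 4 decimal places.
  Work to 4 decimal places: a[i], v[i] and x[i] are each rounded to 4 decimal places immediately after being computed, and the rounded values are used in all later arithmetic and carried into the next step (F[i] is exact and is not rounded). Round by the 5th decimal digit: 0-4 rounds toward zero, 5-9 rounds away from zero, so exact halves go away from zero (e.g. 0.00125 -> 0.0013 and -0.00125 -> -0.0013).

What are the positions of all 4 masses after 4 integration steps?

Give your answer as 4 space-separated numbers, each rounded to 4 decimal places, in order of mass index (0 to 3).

Answer: 6.1739 12.1476 20.1016 23.4298

Derivation:
Step 0: x=[7.0000 13.0000 16.0000 25.0000] v=[0.0000 0.0000 0.0000 0.0000]
Step 1: x=[7.0000 12.6250 17.5000 24.2500] v=[0.0000 -0.7500 3.0000 -1.5000]
Step 2: x=[6.9063 12.1563 19.4688 23.3125] v=[-0.1875 -0.9375 3.9375 -1.8750]
Step 3: x=[6.6251 11.9454 20.5704 22.9141] v=[-0.5625 -0.4219 2.2031 -0.7969]
Step 4: x=[6.1739 12.1476 20.1016 23.4298] v=[-0.9024 0.4043 -0.9376 1.0313]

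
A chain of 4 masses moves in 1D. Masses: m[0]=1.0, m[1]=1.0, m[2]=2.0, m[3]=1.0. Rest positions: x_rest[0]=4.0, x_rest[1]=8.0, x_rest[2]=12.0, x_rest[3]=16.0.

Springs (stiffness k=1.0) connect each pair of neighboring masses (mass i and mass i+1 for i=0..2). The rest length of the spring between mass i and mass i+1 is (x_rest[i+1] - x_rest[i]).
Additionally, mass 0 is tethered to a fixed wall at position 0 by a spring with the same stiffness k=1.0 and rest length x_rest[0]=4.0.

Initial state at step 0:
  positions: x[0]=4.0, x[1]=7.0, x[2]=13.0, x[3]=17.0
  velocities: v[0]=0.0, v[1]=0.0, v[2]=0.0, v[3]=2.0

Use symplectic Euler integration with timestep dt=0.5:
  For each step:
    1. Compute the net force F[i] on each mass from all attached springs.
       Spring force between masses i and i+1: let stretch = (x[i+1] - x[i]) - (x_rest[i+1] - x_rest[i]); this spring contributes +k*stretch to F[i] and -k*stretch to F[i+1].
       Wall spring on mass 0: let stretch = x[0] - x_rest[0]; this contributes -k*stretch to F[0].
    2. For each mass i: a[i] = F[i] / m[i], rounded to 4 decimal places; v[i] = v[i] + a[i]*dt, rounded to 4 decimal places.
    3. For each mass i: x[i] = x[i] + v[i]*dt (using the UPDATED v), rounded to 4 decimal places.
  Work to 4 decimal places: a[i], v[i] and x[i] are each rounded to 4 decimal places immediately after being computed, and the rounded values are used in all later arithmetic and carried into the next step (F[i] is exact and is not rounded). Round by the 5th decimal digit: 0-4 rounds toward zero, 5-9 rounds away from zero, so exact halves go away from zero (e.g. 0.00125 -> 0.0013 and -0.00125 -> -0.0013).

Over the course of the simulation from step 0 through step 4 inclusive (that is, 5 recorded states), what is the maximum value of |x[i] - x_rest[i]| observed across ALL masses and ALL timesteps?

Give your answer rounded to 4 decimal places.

Step 0: x=[4.0000 7.0000 13.0000 17.0000] v=[0.0000 0.0000 0.0000 2.0000]
Step 1: x=[3.7500 7.7500 12.7500 18.0000] v=[-0.5000 1.5000 -0.5000 2.0000]
Step 2: x=[3.5625 8.7500 12.5313 18.6875] v=[-0.3750 2.0000 -0.4375 1.3750]
Step 3: x=[3.7813 9.3985 12.6095 18.8360] v=[0.4375 1.2969 0.1563 0.2969]
Step 4: x=[4.4591 9.4454 13.0646 18.4278] v=[1.3555 0.0938 0.9102 -0.8164]
Max displacement = 2.8360

Answer: 2.8360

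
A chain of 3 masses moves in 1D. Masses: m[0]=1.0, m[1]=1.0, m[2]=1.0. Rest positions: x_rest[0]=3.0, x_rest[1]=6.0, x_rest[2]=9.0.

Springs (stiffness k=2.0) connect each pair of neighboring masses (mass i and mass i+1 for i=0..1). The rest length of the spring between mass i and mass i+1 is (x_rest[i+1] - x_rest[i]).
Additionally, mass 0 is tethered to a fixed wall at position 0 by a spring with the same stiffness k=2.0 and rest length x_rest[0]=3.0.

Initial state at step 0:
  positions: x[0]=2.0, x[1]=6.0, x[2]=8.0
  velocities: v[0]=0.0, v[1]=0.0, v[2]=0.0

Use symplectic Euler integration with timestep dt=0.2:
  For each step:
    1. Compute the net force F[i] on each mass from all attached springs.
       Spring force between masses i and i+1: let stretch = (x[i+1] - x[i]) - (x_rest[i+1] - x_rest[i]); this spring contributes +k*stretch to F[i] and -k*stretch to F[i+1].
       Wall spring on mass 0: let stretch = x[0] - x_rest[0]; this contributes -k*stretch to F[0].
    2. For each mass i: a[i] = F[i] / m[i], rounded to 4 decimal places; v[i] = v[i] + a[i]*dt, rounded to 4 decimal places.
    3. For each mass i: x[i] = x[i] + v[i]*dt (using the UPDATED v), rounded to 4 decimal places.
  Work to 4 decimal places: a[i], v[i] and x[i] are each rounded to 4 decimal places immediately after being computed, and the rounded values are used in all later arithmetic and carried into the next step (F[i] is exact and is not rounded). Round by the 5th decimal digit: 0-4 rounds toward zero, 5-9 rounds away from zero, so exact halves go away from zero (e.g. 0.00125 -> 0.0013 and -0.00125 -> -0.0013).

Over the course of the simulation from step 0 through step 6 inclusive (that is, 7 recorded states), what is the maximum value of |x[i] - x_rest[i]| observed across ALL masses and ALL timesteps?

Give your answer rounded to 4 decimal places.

Answer: 1.1349

Derivation:
Step 0: x=[2.0000 6.0000 8.0000] v=[0.0000 0.0000 0.0000]
Step 1: x=[2.1600 5.8400 8.0800] v=[0.8000 -0.8000 0.4000]
Step 2: x=[2.4416 5.5648 8.2208] v=[1.4080 -1.3760 0.7040]
Step 3: x=[2.7777 5.2522 8.3891] v=[1.6806 -1.5629 0.8416]
Step 4: x=[3.0896 4.9926 8.5465] v=[1.5593 -1.2979 0.7868]
Step 5: x=[3.3065 4.8651 8.6595] v=[1.0847 -0.6375 0.5652]
Step 6: x=[3.3836 4.9165 8.7090] v=[0.3855 0.2568 0.2474]
Max displacement = 1.1349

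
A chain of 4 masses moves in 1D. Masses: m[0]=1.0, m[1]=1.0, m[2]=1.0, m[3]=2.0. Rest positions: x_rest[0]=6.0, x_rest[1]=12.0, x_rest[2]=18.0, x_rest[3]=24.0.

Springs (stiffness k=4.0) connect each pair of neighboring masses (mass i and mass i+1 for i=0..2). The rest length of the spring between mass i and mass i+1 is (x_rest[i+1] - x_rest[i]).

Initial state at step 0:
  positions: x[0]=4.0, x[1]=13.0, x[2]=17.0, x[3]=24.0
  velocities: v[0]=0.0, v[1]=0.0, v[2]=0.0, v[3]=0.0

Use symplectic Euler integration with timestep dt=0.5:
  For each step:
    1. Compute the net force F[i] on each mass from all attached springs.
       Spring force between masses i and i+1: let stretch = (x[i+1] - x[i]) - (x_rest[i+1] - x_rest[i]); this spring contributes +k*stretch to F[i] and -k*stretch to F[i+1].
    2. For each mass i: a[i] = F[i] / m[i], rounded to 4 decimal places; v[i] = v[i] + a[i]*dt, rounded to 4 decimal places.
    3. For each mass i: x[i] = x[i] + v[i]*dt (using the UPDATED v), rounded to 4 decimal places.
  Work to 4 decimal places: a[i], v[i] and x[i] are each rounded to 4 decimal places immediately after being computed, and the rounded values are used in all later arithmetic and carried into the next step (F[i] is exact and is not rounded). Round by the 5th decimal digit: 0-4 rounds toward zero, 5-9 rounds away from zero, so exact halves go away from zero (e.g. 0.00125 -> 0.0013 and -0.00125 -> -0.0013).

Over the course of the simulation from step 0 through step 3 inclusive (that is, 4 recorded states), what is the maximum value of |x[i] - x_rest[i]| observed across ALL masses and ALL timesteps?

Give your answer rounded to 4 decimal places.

Answer: 4.0000

Derivation:
Step 0: x=[4.0000 13.0000 17.0000 24.0000] v=[0.0000 0.0000 0.0000 0.0000]
Step 1: x=[7.0000 8.0000 20.0000 23.5000] v=[6.0000 -10.0000 6.0000 -1.0000]
Step 2: x=[5.0000 14.0000 14.5000 24.2500] v=[-4.0000 12.0000 -11.0000 1.5000]
Step 3: x=[6.0000 11.5000 18.2500 23.1250] v=[2.0000 -5.0000 7.5000 -2.2500]
Max displacement = 4.0000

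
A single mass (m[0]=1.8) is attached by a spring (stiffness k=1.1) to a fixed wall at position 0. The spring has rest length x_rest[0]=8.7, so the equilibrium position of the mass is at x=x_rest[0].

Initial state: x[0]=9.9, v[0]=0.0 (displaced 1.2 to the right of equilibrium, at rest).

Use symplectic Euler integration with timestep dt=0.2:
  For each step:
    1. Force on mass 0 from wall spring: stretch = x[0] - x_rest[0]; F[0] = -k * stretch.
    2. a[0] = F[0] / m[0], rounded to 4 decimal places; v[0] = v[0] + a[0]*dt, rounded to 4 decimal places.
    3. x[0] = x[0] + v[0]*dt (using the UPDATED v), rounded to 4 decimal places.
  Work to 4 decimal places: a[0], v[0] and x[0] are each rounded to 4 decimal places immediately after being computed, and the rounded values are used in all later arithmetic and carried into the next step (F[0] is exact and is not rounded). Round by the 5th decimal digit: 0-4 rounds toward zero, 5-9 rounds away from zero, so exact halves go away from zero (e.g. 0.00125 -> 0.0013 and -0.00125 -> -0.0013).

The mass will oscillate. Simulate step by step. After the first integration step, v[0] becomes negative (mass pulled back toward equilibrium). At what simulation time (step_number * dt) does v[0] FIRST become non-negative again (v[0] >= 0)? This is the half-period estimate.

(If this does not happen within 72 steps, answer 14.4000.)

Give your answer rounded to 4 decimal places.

Step 0: x=[9.9000] v=[0.0000]
Step 1: x=[9.8707] v=[-0.1467]
Step 2: x=[9.8127] v=[-0.2898]
Step 3: x=[9.7275] v=[-0.4258]
Step 4: x=[9.6172] v=[-0.5514]
Step 5: x=[9.4845] v=[-0.6635]
Step 6: x=[9.3326] v=[-0.7594]
Step 7: x=[9.1653] v=[-0.8367]
Step 8: x=[8.9866] v=[-0.8936]
Step 9: x=[8.8009] v=[-0.9286]
Step 10: x=[8.6127] v=[-0.9409]
Step 11: x=[8.4267] v=[-0.9302]
Step 12: x=[8.2473] v=[-0.8968]
Step 13: x=[8.0790] v=[-0.8415]
Step 14: x=[7.9259] v=[-0.7656]
Step 15: x=[7.7917] v=[-0.6710]
Step 16: x=[7.6797] v=[-0.5600]
Step 17: x=[7.5926] v=[-0.4353]
Step 18: x=[7.5326] v=[-0.3000]
Step 19: x=[7.5011] v=[-0.1573]
Step 20: x=[7.4989] v=[-0.0108]
Step 21: x=[7.5261] v=[0.1360]
First v>=0 after going negative at step 21, time=4.2000

Answer: 4.2000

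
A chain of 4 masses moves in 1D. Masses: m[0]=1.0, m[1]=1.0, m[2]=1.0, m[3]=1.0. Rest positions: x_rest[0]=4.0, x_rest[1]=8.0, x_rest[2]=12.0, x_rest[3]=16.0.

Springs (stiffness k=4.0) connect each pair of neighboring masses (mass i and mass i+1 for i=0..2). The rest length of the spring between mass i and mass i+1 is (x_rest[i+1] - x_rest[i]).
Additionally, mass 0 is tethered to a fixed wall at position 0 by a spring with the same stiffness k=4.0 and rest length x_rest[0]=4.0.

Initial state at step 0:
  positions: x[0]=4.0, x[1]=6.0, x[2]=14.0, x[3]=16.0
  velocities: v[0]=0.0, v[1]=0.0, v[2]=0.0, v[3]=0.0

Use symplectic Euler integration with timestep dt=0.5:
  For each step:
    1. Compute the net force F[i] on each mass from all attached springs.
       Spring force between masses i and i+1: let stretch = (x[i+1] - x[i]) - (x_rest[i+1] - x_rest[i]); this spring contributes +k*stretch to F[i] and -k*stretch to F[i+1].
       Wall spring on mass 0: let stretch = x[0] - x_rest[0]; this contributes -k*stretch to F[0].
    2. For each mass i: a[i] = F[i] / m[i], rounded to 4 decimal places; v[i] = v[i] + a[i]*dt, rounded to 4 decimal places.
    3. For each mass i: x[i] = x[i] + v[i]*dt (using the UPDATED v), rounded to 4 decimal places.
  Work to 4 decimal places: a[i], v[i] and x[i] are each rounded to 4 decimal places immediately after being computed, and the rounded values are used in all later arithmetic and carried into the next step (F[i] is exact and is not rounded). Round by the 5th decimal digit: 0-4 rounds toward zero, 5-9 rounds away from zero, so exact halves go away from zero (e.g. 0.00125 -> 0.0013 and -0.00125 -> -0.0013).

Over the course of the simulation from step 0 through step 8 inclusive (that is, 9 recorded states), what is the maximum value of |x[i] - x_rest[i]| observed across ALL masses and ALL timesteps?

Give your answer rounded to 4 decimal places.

Answer: 4.0000

Derivation:
Step 0: x=[4.0000 6.0000 14.0000 16.0000] v=[0.0000 0.0000 0.0000 0.0000]
Step 1: x=[2.0000 12.0000 8.0000 18.0000] v=[-4.0000 12.0000 -12.0000 4.0000]
Step 2: x=[8.0000 4.0000 16.0000 14.0000] v=[12.0000 -16.0000 16.0000 -8.0000]
Step 3: x=[2.0000 12.0000 10.0000 16.0000] v=[-12.0000 16.0000 -12.0000 4.0000]
Step 4: x=[4.0000 8.0000 12.0000 16.0000] v=[4.0000 -8.0000 4.0000 0.0000]
Step 5: x=[6.0000 4.0000 14.0000 16.0000] v=[4.0000 -8.0000 4.0000 0.0000]
Step 6: x=[0.0000 12.0000 8.0000 18.0000] v=[-12.0000 16.0000 -12.0000 4.0000]
Step 7: x=[6.0000 4.0000 16.0000 14.0000] v=[12.0000 -16.0000 16.0000 -8.0000]
Step 8: x=[4.0000 10.0000 10.0000 16.0000] v=[-4.0000 12.0000 -12.0000 4.0000]
Max displacement = 4.0000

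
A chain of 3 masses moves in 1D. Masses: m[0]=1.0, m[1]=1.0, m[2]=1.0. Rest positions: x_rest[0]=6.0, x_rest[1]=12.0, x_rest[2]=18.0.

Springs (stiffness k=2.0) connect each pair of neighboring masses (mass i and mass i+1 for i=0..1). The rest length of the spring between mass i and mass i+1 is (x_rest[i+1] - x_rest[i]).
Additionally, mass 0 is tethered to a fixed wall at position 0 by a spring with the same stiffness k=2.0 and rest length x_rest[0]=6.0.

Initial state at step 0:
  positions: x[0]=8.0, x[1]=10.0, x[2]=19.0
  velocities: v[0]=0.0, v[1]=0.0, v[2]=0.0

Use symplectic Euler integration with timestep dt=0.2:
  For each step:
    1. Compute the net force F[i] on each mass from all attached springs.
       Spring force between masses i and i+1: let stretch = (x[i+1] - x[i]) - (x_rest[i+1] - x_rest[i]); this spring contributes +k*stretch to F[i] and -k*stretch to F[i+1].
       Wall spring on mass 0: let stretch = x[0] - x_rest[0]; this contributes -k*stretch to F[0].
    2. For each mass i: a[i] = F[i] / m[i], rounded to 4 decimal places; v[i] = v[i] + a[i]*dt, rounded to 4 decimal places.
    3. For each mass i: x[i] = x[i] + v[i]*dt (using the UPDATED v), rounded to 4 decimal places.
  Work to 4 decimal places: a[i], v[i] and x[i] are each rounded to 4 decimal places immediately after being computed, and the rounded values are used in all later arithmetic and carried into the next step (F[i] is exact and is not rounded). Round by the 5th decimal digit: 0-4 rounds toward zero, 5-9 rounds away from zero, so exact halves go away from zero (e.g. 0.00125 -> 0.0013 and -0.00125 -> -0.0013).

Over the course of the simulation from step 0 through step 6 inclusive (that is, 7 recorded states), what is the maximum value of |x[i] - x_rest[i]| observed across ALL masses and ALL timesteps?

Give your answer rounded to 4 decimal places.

Step 0: x=[8.0000 10.0000 19.0000] v=[0.0000 0.0000 0.0000]
Step 1: x=[7.5200 10.5600 18.7600] v=[-2.4000 2.8000 -1.2000]
Step 2: x=[6.6816 11.5328 18.3440] v=[-4.1920 4.8640 -2.0800]
Step 3: x=[5.6968 12.6624 17.8631] v=[-4.9242 5.6480 -2.4045]
Step 4: x=[4.8135 13.6508 17.4461] v=[-4.4167 4.9420 -2.0848]
Step 5: x=[4.2521 14.2358 17.2055] v=[-2.8072 2.9252 -1.2029]
Step 6: x=[4.1492 14.2597 17.2073] v=[-0.5146 0.1196 0.0092]
Max displacement = 2.2597

Answer: 2.2597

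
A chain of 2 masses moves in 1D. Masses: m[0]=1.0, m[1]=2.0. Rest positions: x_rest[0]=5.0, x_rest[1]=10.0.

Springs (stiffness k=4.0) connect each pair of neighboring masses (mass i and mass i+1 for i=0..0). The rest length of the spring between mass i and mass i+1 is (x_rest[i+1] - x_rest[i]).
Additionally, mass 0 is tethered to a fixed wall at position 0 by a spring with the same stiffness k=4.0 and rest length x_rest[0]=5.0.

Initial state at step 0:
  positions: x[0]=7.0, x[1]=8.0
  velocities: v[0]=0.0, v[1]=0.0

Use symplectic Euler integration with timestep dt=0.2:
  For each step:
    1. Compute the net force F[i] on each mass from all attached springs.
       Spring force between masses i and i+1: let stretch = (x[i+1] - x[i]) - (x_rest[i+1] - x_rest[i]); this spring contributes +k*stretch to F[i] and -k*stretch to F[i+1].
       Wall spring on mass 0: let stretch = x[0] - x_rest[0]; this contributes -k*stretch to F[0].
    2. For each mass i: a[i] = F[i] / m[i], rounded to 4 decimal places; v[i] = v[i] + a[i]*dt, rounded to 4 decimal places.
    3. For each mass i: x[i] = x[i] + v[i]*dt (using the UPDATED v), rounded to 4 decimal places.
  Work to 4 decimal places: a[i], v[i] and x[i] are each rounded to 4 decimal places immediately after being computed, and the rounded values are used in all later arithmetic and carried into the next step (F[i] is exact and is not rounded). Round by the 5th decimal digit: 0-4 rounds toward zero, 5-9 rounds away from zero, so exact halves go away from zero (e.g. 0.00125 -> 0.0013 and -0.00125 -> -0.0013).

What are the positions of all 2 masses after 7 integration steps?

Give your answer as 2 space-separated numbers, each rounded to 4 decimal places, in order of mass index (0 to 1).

Step 0: x=[7.0000 8.0000] v=[0.0000 0.0000]
Step 1: x=[6.0400 8.3200] v=[-4.8000 1.6000]
Step 2: x=[4.4784 8.8576] v=[-7.8080 2.6880]
Step 3: x=[2.9009 9.4449] v=[-7.8874 2.9363]
Step 4: x=[1.9063 9.9086] v=[-4.9729 2.3187]
Step 5: x=[1.8871 10.1322] v=[-0.0961 1.1178]
Step 6: x=[2.8852 10.0962] v=[4.9903 -0.1802]
Step 7: x=[4.5754 9.8833] v=[8.4509 -1.0646]

Answer: 4.5754 9.8833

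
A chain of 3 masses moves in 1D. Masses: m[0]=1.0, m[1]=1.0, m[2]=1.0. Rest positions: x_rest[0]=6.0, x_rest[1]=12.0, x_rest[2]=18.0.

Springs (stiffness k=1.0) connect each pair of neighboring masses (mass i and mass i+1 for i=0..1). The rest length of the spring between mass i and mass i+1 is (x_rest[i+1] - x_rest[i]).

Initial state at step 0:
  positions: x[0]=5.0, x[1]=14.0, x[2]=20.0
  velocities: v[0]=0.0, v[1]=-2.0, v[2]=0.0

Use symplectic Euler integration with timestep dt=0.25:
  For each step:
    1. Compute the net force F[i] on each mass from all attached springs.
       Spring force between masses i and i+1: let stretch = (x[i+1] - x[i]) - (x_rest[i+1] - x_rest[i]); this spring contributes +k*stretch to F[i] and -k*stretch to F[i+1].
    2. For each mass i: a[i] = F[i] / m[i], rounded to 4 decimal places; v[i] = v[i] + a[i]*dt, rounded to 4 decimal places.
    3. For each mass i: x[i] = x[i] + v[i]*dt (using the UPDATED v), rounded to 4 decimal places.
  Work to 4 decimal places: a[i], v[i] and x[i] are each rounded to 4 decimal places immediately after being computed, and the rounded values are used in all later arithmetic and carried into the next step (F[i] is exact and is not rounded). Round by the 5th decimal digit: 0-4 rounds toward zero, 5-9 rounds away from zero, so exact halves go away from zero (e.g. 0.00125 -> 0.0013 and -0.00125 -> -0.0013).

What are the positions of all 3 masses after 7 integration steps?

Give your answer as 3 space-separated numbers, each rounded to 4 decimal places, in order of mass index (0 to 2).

Answer: 6.8352 10.7499 17.9151

Derivation:
Step 0: x=[5.0000 14.0000 20.0000] v=[0.0000 -2.0000 0.0000]
Step 1: x=[5.1875 13.3125 20.0000] v=[0.7500 -2.7500 0.0000]
Step 2: x=[5.5078 12.5352 19.9570] v=[1.2813 -3.1094 -0.1719]
Step 3: x=[5.8924 11.7825 19.8252] v=[1.5382 -3.0108 -0.5274]
Step 4: x=[6.2701 11.1643 19.5657] v=[1.5107 -2.4727 -1.0381]
Step 5: x=[6.5787 10.7653 19.1561] v=[1.2343 -1.5959 -1.6385]
Step 6: x=[6.7740 10.6291 18.5971] v=[0.7810 -0.5449 -2.2362]
Step 7: x=[6.8352 10.7499 17.9151] v=[0.2448 0.4833 -2.7282]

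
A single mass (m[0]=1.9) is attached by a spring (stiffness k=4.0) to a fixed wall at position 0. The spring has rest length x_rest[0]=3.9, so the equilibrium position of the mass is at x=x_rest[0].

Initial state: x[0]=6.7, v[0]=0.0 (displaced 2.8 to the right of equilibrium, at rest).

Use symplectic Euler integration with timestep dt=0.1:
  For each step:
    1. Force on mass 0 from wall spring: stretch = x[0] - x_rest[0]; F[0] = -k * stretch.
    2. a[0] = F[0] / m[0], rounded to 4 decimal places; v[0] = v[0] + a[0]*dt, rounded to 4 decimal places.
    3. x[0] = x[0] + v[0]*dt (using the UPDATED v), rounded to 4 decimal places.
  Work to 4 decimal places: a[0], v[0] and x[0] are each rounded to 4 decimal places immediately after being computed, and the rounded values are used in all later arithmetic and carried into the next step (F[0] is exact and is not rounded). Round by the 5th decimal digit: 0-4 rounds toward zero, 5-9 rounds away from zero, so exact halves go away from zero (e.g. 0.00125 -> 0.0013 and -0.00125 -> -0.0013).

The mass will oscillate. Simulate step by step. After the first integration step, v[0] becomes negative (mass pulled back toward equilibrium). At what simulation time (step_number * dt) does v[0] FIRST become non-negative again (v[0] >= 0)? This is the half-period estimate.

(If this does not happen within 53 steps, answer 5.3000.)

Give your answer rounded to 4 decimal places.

Step 0: x=[6.7000] v=[0.0000]
Step 1: x=[6.6411] v=[-0.5895]
Step 2: x=[6.5244] v=[-1.1666]
Step 3: x=[6.3525] v=[-1.7191]
Step 4: x=[6.1290] v=[-2.2354]
Step 5: x=[5.8585] v=[-2.7047]
Step 6: x=[5.5468] v=[-3.1170]
Step 7: x=[5.2004] v=[-3.4637]
Step 8: x=[4.8267] v=[-3.7375]
Step 9: x=[4.4334] v=[-3.9326]
Step 10: x=[4.0289] v=[-4.0449]
Step 11: x=[3.6217] v=[-4.0720]
Step 12: x=[3.2204] v=[-4.0134]
Step 13: x=[2.8334] v=[-3.8703]
Step 14: x=[2.4688] v=[-3.6458]
Step 15: x=[2.1344] v=[-3.3445]
Step 16: x=[1.8371] v=[-2.9728]
Step 17: x=[1.5833] v=[-2.5385]
Step 18: x=[1.3782] v=[-2.0508]
Step 19: x=[1.2262] v=[-1.5199]
Step 20: x=[1.1305] v=[-0.9570]
Step 21: x=[1.0931] v=[-0.3740]
Step 22: x=[1.1148] v=[0.2169]
First v>=0 after going negative at step 22, time=2.2000

Answer: 2.2000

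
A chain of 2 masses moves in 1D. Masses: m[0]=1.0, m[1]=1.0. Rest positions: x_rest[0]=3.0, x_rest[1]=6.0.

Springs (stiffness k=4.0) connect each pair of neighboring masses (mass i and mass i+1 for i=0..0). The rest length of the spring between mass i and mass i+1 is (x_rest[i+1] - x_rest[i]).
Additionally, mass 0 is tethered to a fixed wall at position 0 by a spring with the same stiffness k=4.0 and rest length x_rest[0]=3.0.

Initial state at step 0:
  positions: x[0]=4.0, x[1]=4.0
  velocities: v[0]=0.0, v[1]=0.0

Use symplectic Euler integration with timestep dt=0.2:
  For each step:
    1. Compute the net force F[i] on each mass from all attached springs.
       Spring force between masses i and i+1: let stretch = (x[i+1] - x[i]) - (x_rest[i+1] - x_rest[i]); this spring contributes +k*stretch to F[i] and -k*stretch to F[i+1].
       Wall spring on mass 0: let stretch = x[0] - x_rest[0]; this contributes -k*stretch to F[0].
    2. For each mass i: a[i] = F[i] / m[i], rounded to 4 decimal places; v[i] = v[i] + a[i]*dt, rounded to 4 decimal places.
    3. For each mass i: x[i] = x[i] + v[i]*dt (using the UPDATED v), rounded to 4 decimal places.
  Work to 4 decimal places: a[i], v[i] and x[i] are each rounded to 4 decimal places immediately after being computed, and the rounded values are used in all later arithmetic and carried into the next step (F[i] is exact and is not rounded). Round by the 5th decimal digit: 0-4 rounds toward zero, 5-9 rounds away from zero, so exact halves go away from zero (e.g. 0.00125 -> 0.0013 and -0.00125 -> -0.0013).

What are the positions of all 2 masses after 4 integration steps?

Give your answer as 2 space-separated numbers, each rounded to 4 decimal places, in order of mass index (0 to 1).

Answer: 1.0423 6.5973

Derivation:
Step 0: x=[4.0000 4.0000] v=[0.0000 0.0000]
Step 1: x=[3.3600 4.4800] v=[-3.2000 2.4000]
Step 2: x=[2.3616 5.2608] v=[-4.9920 3.9040]
Step 3: x=[1.4492 6.0577] v=[-4.5619 3.9846]
Step 4: x=[1.0423 6.5973] v=[-2.0345 2.6978]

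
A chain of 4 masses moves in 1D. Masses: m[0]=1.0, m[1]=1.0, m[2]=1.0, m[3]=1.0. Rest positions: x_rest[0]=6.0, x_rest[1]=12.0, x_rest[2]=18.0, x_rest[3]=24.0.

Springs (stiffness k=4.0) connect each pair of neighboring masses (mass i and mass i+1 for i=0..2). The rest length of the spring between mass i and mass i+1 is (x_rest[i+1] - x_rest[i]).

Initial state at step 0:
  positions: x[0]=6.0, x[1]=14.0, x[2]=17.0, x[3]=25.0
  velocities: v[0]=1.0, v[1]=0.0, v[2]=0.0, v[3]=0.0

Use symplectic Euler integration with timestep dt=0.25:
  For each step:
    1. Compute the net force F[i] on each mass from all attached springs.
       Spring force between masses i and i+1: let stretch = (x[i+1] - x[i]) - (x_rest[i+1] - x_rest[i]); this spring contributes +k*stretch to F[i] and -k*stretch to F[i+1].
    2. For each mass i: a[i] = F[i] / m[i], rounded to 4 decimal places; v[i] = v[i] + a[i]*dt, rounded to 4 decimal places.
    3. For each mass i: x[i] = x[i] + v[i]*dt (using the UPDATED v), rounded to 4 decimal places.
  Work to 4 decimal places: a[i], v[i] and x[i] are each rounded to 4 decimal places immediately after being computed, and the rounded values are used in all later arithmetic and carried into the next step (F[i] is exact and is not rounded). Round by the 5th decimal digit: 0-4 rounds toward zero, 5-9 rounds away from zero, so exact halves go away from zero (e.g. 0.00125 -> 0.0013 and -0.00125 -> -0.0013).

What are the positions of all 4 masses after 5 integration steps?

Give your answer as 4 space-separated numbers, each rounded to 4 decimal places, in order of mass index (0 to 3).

Step 0: x=[6.0000 14.0000 17.0000 25.0000] v=[1.0000 0.0000 0.0000 0.0000]
Step 1: x=[6.7500 12.7500 18.2500 24.5000] v=[3.0000 -5.0000 5.0000 -2.0000]
Step 2: x=[7.5000 11.3750 19.6875 23.9375] v=[3.0000 -5.5000 5.7500 -2.2500]
Step 3: x=[7.7188 11.1094 20.1094 23.8125] v=[0.8750 -1.0625 1.6875 -0.5000]
Step 4: x=[7.2852 12.2461 19.2071 24.2617] v=[-1.7344 4.5469 -3.6094 1.7969]
Step 5: x=[6.5918 13.8829 17.8282 24.9473] v=[-2.7735 6.5470 -5.5158 2.7423]

Answer: 6.5918 13.8829 17.8282 24.9473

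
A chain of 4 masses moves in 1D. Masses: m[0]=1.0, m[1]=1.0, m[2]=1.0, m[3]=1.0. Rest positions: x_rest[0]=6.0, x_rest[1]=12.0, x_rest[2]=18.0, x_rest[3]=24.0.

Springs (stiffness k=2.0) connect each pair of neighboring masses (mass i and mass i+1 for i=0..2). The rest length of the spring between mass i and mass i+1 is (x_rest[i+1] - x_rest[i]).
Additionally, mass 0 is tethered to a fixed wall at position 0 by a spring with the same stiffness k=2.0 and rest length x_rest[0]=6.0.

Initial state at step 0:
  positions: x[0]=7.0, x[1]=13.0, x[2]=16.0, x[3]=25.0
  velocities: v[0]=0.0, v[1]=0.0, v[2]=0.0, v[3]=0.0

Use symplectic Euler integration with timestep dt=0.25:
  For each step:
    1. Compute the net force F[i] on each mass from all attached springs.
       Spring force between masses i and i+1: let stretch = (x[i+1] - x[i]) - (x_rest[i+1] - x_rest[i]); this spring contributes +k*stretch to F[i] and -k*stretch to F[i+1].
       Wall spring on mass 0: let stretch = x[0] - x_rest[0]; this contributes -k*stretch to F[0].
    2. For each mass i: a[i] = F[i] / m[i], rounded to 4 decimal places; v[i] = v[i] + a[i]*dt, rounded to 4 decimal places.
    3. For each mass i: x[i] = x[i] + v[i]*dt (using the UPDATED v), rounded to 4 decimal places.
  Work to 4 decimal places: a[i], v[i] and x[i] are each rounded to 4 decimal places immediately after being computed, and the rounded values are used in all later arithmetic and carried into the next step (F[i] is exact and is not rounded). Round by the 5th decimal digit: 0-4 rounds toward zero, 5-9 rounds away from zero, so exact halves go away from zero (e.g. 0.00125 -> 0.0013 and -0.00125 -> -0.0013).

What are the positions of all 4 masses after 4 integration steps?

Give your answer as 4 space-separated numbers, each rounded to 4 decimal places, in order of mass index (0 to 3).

Step 0: x=[7.0000 13.0000 16.0000 25.0000] v=[0.0000 0.0000 0.0000 0.0000]
Step 1: x=[6.8750 12.6250 16.7500 24.6250] v=[-0.5000 -1.5000 3.0000 -1.5000]
Step 2: x=[6.6094 12.0469 17.9688 24.0156] v=[-1.0625 -2.3125 4.8750 -2.4375]
Step 3: x=[6.1973 11.5293 19.2032 23.4004] v=[-1.6485 -2.0703 4.9375 -2.4609]
Step 4: x=[5.6770 11.3045 20.0030 23.0105] v=[-2.0812 -0.8994 3.1992 -1.5595]

Answer: 5.6770 11.3045 20.0030 23.0105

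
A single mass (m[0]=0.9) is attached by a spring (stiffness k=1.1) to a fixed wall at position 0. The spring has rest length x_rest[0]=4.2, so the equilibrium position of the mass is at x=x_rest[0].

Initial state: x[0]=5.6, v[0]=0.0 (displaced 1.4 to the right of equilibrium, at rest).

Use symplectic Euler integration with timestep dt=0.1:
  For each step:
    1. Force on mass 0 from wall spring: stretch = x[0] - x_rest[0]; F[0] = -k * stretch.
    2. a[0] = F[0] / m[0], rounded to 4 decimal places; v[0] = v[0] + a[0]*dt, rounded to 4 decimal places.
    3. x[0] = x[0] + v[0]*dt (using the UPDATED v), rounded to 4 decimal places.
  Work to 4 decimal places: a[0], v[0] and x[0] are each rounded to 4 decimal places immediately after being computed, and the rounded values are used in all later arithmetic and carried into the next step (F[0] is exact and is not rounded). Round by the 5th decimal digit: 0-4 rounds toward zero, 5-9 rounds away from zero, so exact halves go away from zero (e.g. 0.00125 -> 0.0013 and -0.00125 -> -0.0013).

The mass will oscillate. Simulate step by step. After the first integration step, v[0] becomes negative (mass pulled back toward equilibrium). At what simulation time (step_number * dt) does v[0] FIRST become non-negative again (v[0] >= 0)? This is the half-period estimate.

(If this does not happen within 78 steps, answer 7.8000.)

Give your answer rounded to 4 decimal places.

Step 0: x=[5.6000] v=[0.0000]
Step 1: x=[5.5829] v=[-0.1711]
Step 2: x=[5.5489] v=[-0.3401]
Step 3: x=[5.4984] v=[-0.5050]
Step 4: x=[5.4320] v=[-0.6637]
Step 5: x=[5.3506] v=[-0.8143]
Step 6: x=[5.2551] v=[-0.9549]
Step 7: x=[5.1467] v=[-1.0839]
Step 8: x=[5.0267] v=[-1.1996]
Step 9: x=[4.8966] v=[-1.3006]
Step 10: x=[4.7580] v=[-1.3857]
Step 11: x=[4.6126] v=[-1.4539]
Step 12: x=[4.4622] v=[-1.5043]
Step 13: x=[4.3086] v=[-1.5364]
Step 14: x=[4.1536] v=[-1.5497]
Step 15: x=[3.9992] v=[-1.5440]
Step 16: x=[3.8473] v=[-1.5195]
Step 17: x=[3.6997] v=[-1.4764]
Step 18: x=[3.5582] v=[-1.4153]
Step 19: x=[3.4245] v=[-1.3369]
Step 20: x=[3.3003] v=[-1.2421]
Step 21: x=[3.1871] v=[-1.1321]
Step 22: x=[3.0863] v=[-1.0083]
Step 23: x=[2.9991] v=[-0.8722]
Step 24: x=[2.9266] v=[-0.7254]
Step 25: x=[2.8696] v=[-0.5698]
Step 26: x=[2.8289] v=[-0.4072]
Step 27: x=[2.8049] v=[-0.2396]
Step 28: x=[2.7980] v=[-0.0691]
Step 29: x=[2.8082] v=[0.1023]
First v>=0 after going negative at step 29, time=2.9000

Answer: 2.9000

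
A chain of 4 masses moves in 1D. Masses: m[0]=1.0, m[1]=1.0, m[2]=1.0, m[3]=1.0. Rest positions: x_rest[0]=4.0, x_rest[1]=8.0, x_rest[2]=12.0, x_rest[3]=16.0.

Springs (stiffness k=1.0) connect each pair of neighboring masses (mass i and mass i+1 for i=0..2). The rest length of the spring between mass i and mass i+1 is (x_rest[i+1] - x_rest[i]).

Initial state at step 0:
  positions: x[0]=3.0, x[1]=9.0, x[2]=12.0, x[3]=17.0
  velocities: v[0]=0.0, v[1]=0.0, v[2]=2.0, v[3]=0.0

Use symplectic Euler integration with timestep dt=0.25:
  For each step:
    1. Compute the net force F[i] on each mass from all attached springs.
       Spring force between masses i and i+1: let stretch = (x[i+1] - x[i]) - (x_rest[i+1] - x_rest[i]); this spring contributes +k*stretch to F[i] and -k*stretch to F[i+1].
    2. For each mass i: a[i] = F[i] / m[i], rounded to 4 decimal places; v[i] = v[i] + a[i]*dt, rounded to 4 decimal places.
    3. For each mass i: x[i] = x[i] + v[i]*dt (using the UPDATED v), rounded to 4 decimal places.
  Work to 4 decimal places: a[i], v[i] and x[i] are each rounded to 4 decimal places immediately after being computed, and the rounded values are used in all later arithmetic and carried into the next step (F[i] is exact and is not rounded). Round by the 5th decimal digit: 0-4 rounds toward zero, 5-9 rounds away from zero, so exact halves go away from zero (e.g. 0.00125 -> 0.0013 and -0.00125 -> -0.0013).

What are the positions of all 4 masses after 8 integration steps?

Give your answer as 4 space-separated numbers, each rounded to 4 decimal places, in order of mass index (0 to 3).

Answer: 5.0899 8.6442 13.5627 17.7035

Derivation:
Step 0: x=[3.0000 9.0000 12.0000 17.0000] v=[0.0000 0.0000 2.0000 0.0000]
Step 1: x=[3.1250 8.8125 12.6250 16.9375] v=[0.5000 -0.7500 2.5000 -0.2500]
Step 2: x=[3.3555 8.5078 13.2813 16.8555] v=[0.9219 -1.2188 2.6250 -0.3281]
Step 3: x=[3.6580 8.1794 13.8626 16.8001] v=[1.2100 -1.3135 2.3252 -0.2217]
Step 4: x=[3.9931 7.9236 14.2723 16.8111] v=[1.3404 -1.0231 1.6388 0.0439]
Step 5: x=[4.3239 7.8190 14.4439 16.9134] v=[1.3230 -0.4186 0.6863 0.4092]
Step 6: x=[4.6231 7.9100 14.3558 17.1114] v=[1.1968 0.3639 -0.3526 0.7918]
Step 7: x=[4.8777 8.1984 14.0370 17.3871] v=[1.0185 1.1536 -1.2752 1.1029]
Step 8: x=[5.0899 8.6442 13.5627 17.7035] v=[0.8487 1.7831 -1.8973 1.2654]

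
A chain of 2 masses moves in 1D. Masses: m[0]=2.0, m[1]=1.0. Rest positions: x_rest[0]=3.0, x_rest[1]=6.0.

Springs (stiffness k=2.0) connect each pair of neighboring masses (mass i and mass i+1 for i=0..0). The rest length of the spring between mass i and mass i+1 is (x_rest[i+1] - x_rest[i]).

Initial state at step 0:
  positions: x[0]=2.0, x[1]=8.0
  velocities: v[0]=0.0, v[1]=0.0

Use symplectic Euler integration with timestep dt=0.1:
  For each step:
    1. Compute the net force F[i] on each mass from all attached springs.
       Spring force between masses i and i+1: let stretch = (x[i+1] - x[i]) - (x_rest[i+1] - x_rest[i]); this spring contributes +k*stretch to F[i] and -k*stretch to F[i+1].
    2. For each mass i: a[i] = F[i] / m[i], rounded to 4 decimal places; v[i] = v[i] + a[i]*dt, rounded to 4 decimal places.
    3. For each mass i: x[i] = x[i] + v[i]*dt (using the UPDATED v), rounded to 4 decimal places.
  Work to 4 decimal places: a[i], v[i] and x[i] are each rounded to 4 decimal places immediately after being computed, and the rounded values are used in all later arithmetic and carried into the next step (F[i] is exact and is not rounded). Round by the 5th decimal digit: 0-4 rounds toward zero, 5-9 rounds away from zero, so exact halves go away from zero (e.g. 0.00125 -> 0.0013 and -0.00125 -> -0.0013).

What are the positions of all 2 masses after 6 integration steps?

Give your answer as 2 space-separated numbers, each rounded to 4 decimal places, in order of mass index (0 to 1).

Step 0: x=[2.0000 8.0000] v=[0.0000 0.0000]
Step 1: x=[2.0300 7.9400] v=[0.3000 -0.6000]
Step 2: x=[2.0891 7.8218] v=[0.5910 -1.1820]
Step 3: x=[2.1755 7.6490] v=[0.8643 -1.7285]
Step 4: x=[2.2867 7.4267] v=[1.1117 -2.2232]
Step 5: x=[2.4193 7.1616] v=[1.3257 -2.6512]
Step 6: x=[2.5693 6.8616] v=[1.4999 -2.9997]

Answer: 2.5693 6.8616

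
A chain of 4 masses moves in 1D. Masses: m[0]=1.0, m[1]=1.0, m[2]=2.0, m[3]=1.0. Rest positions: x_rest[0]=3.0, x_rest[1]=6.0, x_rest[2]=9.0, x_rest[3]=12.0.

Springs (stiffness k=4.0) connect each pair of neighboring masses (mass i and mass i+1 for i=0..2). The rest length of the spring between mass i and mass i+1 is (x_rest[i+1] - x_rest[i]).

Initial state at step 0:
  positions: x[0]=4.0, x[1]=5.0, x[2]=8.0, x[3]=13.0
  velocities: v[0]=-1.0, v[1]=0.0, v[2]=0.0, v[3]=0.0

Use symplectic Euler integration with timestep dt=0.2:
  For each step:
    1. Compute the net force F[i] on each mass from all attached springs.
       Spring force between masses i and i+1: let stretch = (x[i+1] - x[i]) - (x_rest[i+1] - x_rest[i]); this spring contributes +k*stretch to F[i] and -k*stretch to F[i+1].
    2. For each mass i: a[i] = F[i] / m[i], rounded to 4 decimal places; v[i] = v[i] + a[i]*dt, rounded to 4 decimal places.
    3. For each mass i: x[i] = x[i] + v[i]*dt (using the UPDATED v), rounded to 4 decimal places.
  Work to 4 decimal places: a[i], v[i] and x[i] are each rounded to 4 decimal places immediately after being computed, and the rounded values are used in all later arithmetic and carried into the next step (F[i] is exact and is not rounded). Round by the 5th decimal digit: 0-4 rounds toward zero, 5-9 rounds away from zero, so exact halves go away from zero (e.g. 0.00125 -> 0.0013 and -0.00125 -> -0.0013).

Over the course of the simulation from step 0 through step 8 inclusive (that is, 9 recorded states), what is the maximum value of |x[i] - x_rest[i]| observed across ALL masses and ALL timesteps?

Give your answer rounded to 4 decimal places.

Step 0: x=[4.0000 5.0000 8.0000 13.0000] v=[-1.0000 0.0000 0.0000 0.0000]
Step 1: x=[3.4800 5.3200 8.1600 12.6800] v=[-2.6000 1.6000 0.8000 -1.6000]
Step 2: x=[2.7744 5.8000 8.4544 12.1168] v=[-3.5280 2.4000 1.4720 -2.8160]
Step 3: x=[2.0729 6.2206 8.8294 11.4476] v=[-3.5075 2.1030 1.8752 -3.3459]
Step 4: x=[1.5550 6.3950 9.2052 10.8395] v=[-2.5893 0.8719 1.8790 -3.0405]
Step 5: x=[1.3315 6.2446 9.4869 10.4499] v=[-1.1173 -0.7519 1.4086 -1.9479]
Step 6: x=[1.4141 5.8269 9.5863 10.3862] v=[0.4132 -2.0885 0.4969 -0.3183]
Step 7: x=[1.7228 5.3047 9.4489 10.6746] v=[1.5434 -2.6112 -0.6869 1.4418]
Step 8: x=[2.1246 4.8724 9.0780 11.2468] v=[2.0089 -2.1614 -1.8543 2.8612]
Max displacement = 1.6685

Answer: 1.6685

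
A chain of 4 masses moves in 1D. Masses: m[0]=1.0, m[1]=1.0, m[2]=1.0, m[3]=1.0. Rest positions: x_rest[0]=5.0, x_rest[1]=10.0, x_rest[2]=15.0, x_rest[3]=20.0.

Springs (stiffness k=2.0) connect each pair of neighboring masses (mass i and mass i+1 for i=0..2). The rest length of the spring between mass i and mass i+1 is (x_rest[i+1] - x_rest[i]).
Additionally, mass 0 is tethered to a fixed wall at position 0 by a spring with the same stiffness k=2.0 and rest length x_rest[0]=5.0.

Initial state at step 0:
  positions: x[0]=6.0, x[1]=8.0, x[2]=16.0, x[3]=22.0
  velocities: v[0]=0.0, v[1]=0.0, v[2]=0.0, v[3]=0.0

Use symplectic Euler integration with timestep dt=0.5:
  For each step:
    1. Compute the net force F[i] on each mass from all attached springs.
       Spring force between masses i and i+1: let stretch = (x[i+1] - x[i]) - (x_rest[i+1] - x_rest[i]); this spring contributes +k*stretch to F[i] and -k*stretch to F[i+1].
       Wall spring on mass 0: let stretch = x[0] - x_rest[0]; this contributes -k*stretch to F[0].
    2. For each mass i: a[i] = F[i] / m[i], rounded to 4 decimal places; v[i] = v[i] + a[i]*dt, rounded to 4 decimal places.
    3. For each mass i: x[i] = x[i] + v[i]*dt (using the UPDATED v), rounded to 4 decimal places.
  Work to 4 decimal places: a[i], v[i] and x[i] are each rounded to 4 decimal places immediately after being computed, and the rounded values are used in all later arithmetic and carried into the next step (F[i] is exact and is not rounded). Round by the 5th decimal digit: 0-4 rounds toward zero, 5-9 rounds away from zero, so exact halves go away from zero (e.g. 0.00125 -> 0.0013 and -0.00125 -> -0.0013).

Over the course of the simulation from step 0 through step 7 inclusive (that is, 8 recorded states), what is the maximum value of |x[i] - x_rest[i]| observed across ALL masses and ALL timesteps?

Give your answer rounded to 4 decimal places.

Answer: 2.6875

Derivation:
Step 0: x=[6.0000 8.0000 16.0000 22.0000] v=[0.0000 0.0000 0.0000 0.0000]
Step 1: x=[4.0000 11.0000 15.0000 21.5000] v=[-4.0000 6.0000 -2.0000 -1.0000]
Step 2: x=[3.5000 12.5000 15.2500 20.2500] v=[-1.0000 3.0000 0.5000 -2.5000]
Step 3: x=[5.7500 10.8750 16.6250 19.0000] v=[4.5000 -3.2500 2.7500 -2.5000]
Step 4: x=[7.6875 9.5625 16.3125 19.0625] v=[3.8750 -2.6250 -0.6250 0.1250]
Step 5: x=[6.7188 10.6875 14.0000 20.2500] v=[-1.9375 2.2500 -4.6250 2.3750]
Step 6: x=[4.3750 11.4844 13.1563 20.8125] v=[-4.6876 1.5938 -1.6875 1.1250]
Step 7: x=[3.3984 9.5626 15.3047 20.0469] v=[-1.9532 -3.8437 4.2968 -1.5312]
Max displacement = 2.6875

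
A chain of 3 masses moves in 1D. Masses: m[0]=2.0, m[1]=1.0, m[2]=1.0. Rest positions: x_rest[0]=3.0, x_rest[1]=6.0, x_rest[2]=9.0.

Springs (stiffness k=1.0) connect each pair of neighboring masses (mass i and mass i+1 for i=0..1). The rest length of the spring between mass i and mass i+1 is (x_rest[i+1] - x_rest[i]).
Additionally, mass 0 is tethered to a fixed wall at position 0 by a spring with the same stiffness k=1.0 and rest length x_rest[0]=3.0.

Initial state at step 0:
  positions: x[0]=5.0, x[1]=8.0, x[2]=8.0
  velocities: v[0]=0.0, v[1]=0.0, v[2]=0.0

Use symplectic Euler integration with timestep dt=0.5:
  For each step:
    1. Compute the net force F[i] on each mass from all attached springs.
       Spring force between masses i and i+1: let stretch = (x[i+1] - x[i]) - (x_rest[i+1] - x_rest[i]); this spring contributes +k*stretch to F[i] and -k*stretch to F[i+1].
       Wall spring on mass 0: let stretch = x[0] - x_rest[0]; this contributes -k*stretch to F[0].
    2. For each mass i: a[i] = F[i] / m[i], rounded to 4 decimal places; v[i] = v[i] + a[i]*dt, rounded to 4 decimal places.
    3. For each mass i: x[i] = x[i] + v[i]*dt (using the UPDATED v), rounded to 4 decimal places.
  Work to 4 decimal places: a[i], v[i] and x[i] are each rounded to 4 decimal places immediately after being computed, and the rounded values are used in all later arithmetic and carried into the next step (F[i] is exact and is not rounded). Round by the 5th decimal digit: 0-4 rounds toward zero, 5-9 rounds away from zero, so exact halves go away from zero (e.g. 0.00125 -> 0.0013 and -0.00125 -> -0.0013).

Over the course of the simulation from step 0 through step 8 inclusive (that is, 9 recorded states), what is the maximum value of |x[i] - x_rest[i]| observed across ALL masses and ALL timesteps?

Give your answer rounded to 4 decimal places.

Answer: 2.2638

Derivation:
Step 0: x=[5.0000 8.0000 8.0000] v=[0.0000 0.0000 0.0000]
Step 1: x=[4.7500 7.2500 8.7500] v=[-0.5000 -1.5000 1.5000]
Step 2: x=[4.2188 6.2500 9.8750] v=[-1.0625 -2.0000 2.2500]
Step 3: x=[3.4141 5.6485 10.8438] v=[-1.6094 -1.2031 1.9375]
Step 4: x=[2.4619 5.7872 11.2638] v=[-1.9044 0.2774 0.8399]
Step 5: x=[1.6176 6.4638 11.0646] v=[-1.6886 1.3531 -0.3984]
Step 6: x=[1.1769 7.0790 10.4652] v=[-0.8815 1.2304 -1.1988]
Step 7: x=[1.3268 7.0652 9.7693] v=[0.2998 -0.0276 -1.3919]
Step 8: x=[2.0282 6.2928 9.1473] v=[1.4027 -1.5448 -1.2440]
Max displacement = 2.2638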